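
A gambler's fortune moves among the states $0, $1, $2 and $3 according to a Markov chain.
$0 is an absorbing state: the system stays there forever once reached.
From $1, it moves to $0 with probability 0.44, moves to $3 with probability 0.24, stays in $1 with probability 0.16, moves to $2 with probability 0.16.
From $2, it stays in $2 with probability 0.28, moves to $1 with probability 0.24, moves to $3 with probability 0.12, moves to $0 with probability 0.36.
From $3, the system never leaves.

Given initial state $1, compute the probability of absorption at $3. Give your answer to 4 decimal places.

0.3390

Let h(s) be the probability of absorption at $3 starting from transient state s. Then h($3) = 1 and h($0) = 0. By first-step analysis:
h($1) = 0.44·0 + 0.16·h($1) + 0.16·h($2) + 0.24·1
h($2) = 0.36·0 + 0.24·h($1) + 0.28·h($2) + 0.12·1
Solving: h($1) = 0.3390, h($2) = 0.2797.
Starting from $1, the probability is 0.3390.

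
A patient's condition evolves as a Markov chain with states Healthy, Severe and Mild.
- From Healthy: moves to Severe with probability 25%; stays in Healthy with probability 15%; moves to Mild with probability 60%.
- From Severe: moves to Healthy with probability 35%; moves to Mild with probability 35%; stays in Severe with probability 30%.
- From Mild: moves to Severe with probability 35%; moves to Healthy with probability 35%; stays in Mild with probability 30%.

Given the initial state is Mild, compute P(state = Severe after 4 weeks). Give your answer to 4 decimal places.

0.3052

Propagate the distribution vector 4 weeks from Mild.
After 0 weeks: (0.0000, 0.0000, 1.0000)
After 1 week: (0.3500, 0.3500, 0.3000)
After 2 weeks: (0.2800, 0.2975, 0.4225)
After 3 weeks: (0.2940, 0.3071, 0.3989)
After 4 weeks: (0.2912, 0.3052, 0.4036)
P(in Severe after 4 weeks) = 0.3052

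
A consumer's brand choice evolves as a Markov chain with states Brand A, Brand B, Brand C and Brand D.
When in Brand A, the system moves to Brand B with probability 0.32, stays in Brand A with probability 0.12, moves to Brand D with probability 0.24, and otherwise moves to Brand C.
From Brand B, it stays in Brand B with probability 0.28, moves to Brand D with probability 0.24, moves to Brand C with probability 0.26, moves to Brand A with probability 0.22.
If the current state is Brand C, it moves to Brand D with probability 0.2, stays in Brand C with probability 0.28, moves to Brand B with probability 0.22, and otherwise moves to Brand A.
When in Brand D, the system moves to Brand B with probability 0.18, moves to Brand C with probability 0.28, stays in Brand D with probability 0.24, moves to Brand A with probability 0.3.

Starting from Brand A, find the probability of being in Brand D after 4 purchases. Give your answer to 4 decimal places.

Propagate the distribution vector 4 purchases from Brand A.
After 0 purchases: (1.0000, 0.0000, 0.0000, 0.0000)
After 1 purchase: (0.1200, 0.3200, 0.3200, 0.2400)
After 2 purchases: (0.2528, 0.2416, 0.2784, 0.2272)
After 3 purchases: (0.2352, 0.2507, 0.2853, 0.2289)
After 4 purchases: (0.2376, 0.2494, 0.2844, 0.2286)
P(in Brand D after 4 purchases) = 0.2286

0.2286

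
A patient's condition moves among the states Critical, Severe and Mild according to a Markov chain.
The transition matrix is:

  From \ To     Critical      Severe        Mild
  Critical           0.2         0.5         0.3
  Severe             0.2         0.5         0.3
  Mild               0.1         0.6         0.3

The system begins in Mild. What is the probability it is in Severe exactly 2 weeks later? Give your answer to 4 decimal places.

0.5300

Sum over the intermediate state after 1 week:
P = P(Mild→Critical)·P(Critical→Severe) + P(Mild→Severe)·P(Severe→Severe) + P(Mild→Mild)·P(Mild→Severe)
  = 0.1×0.5 + 0.6×0.5 + 0.3×0.6
  = 0.0500 + 0.3000 + 0.1800 = 0.5300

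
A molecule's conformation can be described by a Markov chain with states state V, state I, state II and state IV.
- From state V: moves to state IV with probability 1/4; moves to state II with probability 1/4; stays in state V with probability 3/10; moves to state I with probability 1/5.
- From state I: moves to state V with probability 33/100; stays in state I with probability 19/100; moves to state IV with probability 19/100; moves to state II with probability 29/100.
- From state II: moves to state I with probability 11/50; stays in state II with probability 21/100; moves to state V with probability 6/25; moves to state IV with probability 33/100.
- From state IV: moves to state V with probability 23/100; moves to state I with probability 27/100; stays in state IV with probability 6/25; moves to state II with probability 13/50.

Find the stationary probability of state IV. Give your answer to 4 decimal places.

0.2543

Let the stationary distribution be π with π = πP and π_1 + π_2 + π_3 + π_4 = 1.
π_1 = 0.3·π_1 + 0.33·π_2 + 0.24·π_3 + 0.23·π_4
π_2 = 0.2·π_1 + 0.19·π_2 + 0.22·π_3 + 0.27·π_4
π_3 = 0.25·π_1 + 0.29·π_2 + 0.21·π_3 + 0.26·π_4
Solving with the normalization constraint gives π = (0.2737, 0.2206, 0.2513, 0.2543).
So the stationary probability of state IV is 0.2543.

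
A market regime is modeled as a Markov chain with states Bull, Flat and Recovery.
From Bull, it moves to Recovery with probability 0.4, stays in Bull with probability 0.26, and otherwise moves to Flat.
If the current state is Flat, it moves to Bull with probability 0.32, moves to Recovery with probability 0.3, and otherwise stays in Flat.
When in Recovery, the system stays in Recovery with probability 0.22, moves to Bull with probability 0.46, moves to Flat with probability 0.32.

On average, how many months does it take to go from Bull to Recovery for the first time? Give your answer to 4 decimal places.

Let t(s) be the expected number of months to first reach Recovery from state s, with t(Recovery) = 0. Conditioning on the first month:
t(Bull) = 1 + 0.26·t(Bull) + 0.34·t(Flat)
t(Flat) = 1 + 0.32·t(Bull) + 0.38·t(Flat)
Solving: t(Bull) = 2.7429, t(Flat) = 3.0286.
Expected months from Bull to Recovery: 2.7429.

2.7429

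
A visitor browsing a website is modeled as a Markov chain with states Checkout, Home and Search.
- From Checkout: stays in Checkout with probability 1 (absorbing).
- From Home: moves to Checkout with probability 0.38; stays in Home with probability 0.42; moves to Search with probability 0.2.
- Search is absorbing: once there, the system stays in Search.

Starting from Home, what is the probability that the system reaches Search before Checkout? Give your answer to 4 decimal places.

Let h(s) be the probability of absorption at Search starting from transient state s. Then h(Search) = 1 and h(Checkout) = 0. By first-step analysis:
h(Home) = 0.38·0 + 0.42·h(Home) + 0.2·1
Solving: h(Home) = 0.3448.
Starting from Home, the probability is 0.3448.

0.3448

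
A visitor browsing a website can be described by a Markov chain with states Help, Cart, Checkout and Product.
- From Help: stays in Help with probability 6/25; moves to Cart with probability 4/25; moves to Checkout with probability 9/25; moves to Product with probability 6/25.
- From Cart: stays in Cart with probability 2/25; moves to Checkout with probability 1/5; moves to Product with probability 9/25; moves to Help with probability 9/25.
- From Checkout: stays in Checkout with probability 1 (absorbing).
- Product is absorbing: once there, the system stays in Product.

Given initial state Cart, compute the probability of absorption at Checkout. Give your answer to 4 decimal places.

Let h(s) be the probability of absorption at Checkout starting from transient state s. Then h(Checkout) = 1 and h(Product) = 0. By first-step analysis:
h(Help) = 0.24·h(Help) + 0.16·h(Cart) + 0.36·1 + 0.24·0
h(Cart) = 0.36·h(Help) + 0.08·h(Cart) + 0.2·1 + 0.36·0
Solving: h(Help) = 0.5661, h(Cart) = 0.4389.
Starting from Cart, the probability is 0.4389.

0.4389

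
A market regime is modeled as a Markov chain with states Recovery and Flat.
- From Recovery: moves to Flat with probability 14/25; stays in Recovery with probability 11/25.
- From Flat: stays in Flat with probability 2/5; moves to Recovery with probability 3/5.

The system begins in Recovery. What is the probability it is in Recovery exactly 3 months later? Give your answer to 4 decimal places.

0.5153

Propagate the distribution vector 3 months from Recovery.
After 0 months: (1.0000, 0.0000)
After 1 month: (0.4400, 0.5600)
After 2 months: (0.5296, 0.4704)
After 3 months: (0.5153, 0.4847)
P(in Recovery after 3 months) = 0.5153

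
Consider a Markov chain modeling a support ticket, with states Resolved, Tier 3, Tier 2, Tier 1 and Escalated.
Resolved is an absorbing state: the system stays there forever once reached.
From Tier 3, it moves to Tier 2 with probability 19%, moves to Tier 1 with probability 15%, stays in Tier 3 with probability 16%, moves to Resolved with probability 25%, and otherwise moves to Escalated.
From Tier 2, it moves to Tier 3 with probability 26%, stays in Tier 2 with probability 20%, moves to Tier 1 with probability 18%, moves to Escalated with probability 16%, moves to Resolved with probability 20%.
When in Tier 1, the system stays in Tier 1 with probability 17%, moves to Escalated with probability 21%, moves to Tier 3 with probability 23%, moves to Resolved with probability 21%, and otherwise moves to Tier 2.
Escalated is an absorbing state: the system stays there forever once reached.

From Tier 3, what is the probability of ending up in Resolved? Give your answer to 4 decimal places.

Let h(s) be the probability of absorption at Resolved starting from transient state s. Then h(Resolved) = 1 and h(Escalated) = 0. By first-step analysis:
h(Tier 3) = 0.25·1 + 0.16·h(Tier 3) + 0.19·h(Tier 2) + 0.15·h(Tier 1) + 0.25·0
h(Tier 2) = 0.2·1 + 0.26·h(Tier 3) + 0.2·h(Tier 2) + 0.18·h(Tier 1) + 0.16·0
h(Tier 1) = 0.21·1 + 0.23·h(Tier 3) + 0.18·h(Tier 2) + 0.17·h(Tier 1) + 0.21·0
Solving: h(Tier 3) = 0.5083, h(Tier 2) = 0.5296, h(Tier 1) = 0.5087.
Starting from Tier 3, the probability is 0.5083.

0.5083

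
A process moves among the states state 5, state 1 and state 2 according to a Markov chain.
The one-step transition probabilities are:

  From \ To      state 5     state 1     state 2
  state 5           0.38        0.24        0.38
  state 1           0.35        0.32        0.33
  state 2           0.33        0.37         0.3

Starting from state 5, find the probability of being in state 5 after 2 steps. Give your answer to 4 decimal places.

Sum over the intermediate state after 1 step:
P = P(state 5→state 5)·P(state 5→state 5) + P(state 5→state 1)·P(state 1→state 5) + P(state 5→state 2)·P(state 2→state 5)
  = 0.38×0.38 + 0.24×0.35 + 0.38×0.33
  = 0.1444 + 0.0840 + 0.1254 = 0.3538

0.3538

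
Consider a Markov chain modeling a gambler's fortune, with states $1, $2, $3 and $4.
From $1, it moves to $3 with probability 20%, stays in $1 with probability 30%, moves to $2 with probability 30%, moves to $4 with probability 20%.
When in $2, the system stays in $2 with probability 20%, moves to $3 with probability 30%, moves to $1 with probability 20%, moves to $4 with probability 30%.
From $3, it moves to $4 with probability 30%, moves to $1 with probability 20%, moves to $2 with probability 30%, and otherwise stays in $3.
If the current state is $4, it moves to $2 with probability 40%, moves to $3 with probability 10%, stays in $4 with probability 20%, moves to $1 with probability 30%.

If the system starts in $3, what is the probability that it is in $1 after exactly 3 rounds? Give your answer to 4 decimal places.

Propagate the distribution vector 3 rounds from $3.
After 0 rounds: (0.0000, 0.0000, 1.0000, 0.0000)
After 1 round: (0.2000, 0.3000, 0.2000, 0.3000)
After 2 rounds: (0.2500, 0.3000, 0.2000, 0.2500)
After 3 rounds: (0.2500, 0.2950, 0.2050, 0.2500)
P(in $1 after 3 rounds) = 0.2500

0.2500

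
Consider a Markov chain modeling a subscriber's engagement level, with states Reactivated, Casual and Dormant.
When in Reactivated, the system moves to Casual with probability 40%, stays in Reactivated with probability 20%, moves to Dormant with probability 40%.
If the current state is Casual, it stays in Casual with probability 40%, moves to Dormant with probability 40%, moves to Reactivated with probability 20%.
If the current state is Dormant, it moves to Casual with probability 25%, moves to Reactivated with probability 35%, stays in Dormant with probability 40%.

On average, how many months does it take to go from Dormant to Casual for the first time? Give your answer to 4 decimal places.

Let t(s) be the expected number of months to first reach Casual from state s, with t(Casual) = 0. Conditioning on the first month:
t(Reactivated) = 1 + 0.2·t(Reactivated) + 0.4·t(Dormant)
t(Dormant) = 1 + 0.35·t(Reactivated) + 0.4·t(Dormant)
Solving: t(Reactivated) = 2.9412, t(Dormant) = 3.3824.
Expected months from Dormant to Casual: 3.3824.

3.3824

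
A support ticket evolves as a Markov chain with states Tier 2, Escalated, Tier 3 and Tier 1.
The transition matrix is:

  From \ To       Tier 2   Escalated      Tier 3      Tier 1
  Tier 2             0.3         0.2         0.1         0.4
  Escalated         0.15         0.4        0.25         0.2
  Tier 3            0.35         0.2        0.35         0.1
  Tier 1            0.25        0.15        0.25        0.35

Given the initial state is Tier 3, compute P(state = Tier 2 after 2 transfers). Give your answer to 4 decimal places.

0.2825

Propagate the distribution vector 2 transfers from Tier 3.
After 0 transfers: (0.0000, 0.0000, 1.0000, 0.0000)
After 1 transfer: (0.3500, 0.2000, 0.3500, 0.1000)
After 2 transfers: (0.2825, 0.2350, 0.2325, 0.2500)
P(in Tier 2 after 2 transfers) = 0.2825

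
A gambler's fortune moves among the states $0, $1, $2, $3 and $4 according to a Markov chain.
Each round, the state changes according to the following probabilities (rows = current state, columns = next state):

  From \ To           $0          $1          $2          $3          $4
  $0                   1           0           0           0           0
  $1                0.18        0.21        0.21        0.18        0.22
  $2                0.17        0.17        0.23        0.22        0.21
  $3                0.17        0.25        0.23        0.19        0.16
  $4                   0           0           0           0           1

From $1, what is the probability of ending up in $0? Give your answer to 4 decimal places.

0.4602

Let h(s) be the probability of absorption at $0 starting from transient state s. Then h($0) = 1 and h($4) = 0. By first-step analysis:
h($1) = 0.18·1 + 0.21·h($1) + 0.21·h($2) + 0.18·h($3) + 0.22·0
h($2) = 0.17·1 + 0.17·h($1) + 0.23·h($2) + 0.22·h($3) + 0.21·0
h($3) = 0.17·1 + 0.25·h($1) + 0.23·h($2) + 0.19·h($3) + 0.16·0
Solving: h($1) = 0.4602, h($2) = 0.4603, h($3) = 0.4826.
Starting from $1, the probability is 0.4602.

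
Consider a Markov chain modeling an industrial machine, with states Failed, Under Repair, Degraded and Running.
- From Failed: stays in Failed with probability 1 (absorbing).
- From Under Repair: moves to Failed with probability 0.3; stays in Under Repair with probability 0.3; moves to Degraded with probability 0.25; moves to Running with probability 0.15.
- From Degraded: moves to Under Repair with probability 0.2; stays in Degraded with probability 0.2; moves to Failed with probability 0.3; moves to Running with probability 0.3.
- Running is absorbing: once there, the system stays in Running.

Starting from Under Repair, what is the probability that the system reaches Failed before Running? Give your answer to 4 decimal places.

Let h(s) be the probability of absorption at Failed starting from transient state s. Then h(Failed) = 1 and h(Running) = 0. By first-step analysis:
h(Under Repair) = 0.3·1 + 0.3·h(Under Repair) + 0.25·h(Degraded) + 0.15·0
h(Degraded) = 0.3·1 + 0.2·h(Under Repair) + 0.2·h(Degraded) + 0.3·0
Solving: h(Under Repair) = 0.6176, h(Degraded) = 0.5294.
Starting from Under Repair, the probability is 0.6176.

0.6176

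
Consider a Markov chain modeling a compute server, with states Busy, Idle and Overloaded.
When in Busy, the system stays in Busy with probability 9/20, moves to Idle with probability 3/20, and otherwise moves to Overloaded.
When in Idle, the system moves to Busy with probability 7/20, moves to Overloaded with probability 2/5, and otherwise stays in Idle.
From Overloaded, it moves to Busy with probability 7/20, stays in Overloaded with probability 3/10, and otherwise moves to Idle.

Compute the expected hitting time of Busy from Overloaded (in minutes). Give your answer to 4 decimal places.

Let t(s) be the expected number of minutes to first reach Busy from state s, with t(Busy) = 0. Conditioning on the first minute:
t(Idle) = 1 + 0.25·t(Idle) + 0.4·t(Overloaded)
t(Overloaded) = 1 + 0.35·t(Idle) + 0.3·t(Overloaded)
Solving: t(Idle) = 2.8571, t(Overloaded) = 2.8571.
Expected minutes from Overloaded to Busy: 2.8571.

2.8571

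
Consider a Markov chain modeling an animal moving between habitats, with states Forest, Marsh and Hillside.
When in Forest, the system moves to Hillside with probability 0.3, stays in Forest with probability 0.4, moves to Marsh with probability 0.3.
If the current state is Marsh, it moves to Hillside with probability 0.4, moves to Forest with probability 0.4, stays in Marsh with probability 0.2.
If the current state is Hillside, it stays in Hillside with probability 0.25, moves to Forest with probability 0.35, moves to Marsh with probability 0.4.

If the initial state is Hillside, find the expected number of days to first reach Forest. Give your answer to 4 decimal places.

Let t(s) be the expected number of days to first reach Forest from state s, with t(Forest) = 0. Conditioning on the first day:
t(Marsh) = 1 + 0.2·t(Marsh) + 0.4·t(Hillside)
t(Hillside) = 1 + 0.4·t(Marsh) + 0.25·t(Hillside)
Solving: t(Marsh) = 2.6136, t(Hillside) = 2.7273.
Expected days from Hillside to Forest: 2.7273.

2.7273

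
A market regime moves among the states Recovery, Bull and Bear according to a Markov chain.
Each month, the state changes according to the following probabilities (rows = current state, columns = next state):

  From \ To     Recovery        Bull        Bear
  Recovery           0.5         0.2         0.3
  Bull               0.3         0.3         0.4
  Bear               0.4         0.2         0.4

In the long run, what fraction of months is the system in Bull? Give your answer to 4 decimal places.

0.2222

Let the stationary distribution be π with π = πP and π_1 + π_2 + π_3 = 1.
π_1 = 0.5·π_1 + 0.3·π_2 + 0.4·π_3
π_2 = 0.2·π_1 + 0.3·π_2 + 0.2·π_3
Solving with the normalization constraint gives π = (0.4198, 0.2222, 0.3580).
So the stationary probability of Bull is 0.2222.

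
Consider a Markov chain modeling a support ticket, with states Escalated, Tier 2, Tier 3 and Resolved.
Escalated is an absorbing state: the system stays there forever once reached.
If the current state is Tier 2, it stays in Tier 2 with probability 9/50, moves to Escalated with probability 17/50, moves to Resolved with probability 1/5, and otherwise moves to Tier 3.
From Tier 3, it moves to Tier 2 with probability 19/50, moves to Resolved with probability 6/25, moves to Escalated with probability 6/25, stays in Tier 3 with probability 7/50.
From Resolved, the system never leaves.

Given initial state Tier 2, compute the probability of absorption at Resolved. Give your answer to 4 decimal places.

0.3995

Let h(s) be the probability of absorption at Resolved starting from transient state s. Then h(Resolved) = 1 and h(Escalated) = 0. By first-step analysis:
h(Tier 2) = 0.34·0 + 0.18·h(Tier 2) + 0.28·h(Tier 3) + 0.2·1
h(Tier 3) = 0.24·0 + 0.38·h(Tier 2) + 0.14·h(Tier 3) + 0.24·1
Solving: h(Tier 2) = 0.3995, h(Tier 3) = 0.4556.
Starting from Tier 2, the probability is 0.3995.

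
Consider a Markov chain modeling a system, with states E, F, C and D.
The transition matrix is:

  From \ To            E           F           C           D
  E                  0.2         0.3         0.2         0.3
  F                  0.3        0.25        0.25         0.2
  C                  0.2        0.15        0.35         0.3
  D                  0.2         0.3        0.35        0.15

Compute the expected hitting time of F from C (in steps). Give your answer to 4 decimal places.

4.5635

Let t(s) be the expected number of steps to first reach F from state s, with t(F) = 0. Conditioning on the first step:
t(E) = 1 + 0.2·t(E) + 0.2·t(C) + 0.3·t(D)
t(C) = 1 + 0.2·t(E) + 0.35·t(C) + 0.3·t(D)
t(D) = 1 + 0.2·t(E) + 0.35·t(C) + 0.15·t(D)
Solving: t(E) = 3.8790, t(C) = 4.5635, t(D) = 3.9683.
Expected steps from C to F: 4.5635.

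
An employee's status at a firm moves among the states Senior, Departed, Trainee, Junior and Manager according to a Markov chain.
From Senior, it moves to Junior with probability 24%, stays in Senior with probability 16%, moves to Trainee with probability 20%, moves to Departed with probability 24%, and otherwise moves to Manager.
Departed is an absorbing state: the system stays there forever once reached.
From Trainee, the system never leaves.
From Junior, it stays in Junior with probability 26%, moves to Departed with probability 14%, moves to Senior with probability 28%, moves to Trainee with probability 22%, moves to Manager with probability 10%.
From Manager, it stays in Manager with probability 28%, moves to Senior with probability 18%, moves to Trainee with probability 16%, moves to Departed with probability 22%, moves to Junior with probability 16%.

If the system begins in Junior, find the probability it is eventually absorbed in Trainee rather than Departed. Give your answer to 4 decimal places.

Let h(s) be the probability of absorption at Trainee starting from transient state s. Then h(Trainee) = 1 and h(Departed) = 0. By first-step analysis:
h(Senior) = 0.16·h(Senior) + 0.24·0 + 0.2·1 + 0.24·h(Junior) + 0.16·h(Manager)
h(Junior) = 0.28·h(Senior) + 0.14·0 + 0.22·1 + 0.26·h(Junior) + 0.1·h(Manager)
h(Manager) = 0.18·h(Senior) + 0.22·0 + 0.16·1 + 0.16·h(Junior) + 0.28·h(Manager)
Solving: h(Senior) = 0.4811, h(Junior) = 0.5419, h(Manager) = 0.4629.
Starting from Junior, the probability is 0.5419.

0.5419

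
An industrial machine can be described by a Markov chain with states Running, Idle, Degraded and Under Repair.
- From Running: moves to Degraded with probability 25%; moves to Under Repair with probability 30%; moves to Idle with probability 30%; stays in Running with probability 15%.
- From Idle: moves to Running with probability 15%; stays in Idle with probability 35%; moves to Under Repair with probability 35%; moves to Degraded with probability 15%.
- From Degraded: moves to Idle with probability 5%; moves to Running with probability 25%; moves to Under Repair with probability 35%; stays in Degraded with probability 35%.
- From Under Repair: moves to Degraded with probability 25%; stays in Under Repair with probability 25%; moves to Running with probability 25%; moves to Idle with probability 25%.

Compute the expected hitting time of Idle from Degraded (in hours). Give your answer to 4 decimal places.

5.9387

Let t(s) be the expected number of hours to first reach Idle from state s, with t(Idle) = 0. Conditioning on the first hour:
t(Running) = 1 + 0.15·t(Running) + 0.25·t(Degraded) + 0.3·t(Under Repair)
t(Degraded) = 1 + 0.25·t(Running) + 0.35·t(Degraded) + 0.35·t(Under Repair)
t(Under Repair) = 1 + 0.25·t(Running) + 0.25·t(Degraded) + 0.25·t(Under Repair)
Solving: t(Running) = 4.6380, t(Degraded) = 5.9387, t(Under Repair) = 4.8589.
Expected hours from Degraded to Idle: 5.9387.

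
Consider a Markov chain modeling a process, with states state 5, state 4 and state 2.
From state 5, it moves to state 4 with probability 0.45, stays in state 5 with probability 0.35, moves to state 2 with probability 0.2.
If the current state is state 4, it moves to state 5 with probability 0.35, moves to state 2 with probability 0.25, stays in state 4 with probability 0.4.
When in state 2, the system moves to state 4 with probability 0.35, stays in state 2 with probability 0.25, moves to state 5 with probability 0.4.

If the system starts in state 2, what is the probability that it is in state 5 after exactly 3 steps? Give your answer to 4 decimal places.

0.3615

Propagate the distribution vector 3 steps from state 2.
After 0 steps: (0.0000, 0.0000, 1.0000)
After 1 step: (0.4000, 0.3500, 0.2500)
After 2 steps: (0.3625, 0.4075, 0.2300)
After 3 steps: (0.3615, 0.4066, 0.2319)
P(in state 5 after 3 steps) = 0.3615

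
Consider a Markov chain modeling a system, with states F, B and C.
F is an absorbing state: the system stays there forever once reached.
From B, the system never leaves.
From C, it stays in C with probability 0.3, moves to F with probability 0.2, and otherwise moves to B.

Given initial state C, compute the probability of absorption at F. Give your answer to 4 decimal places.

Let h(s) be the probability of absorption at F starting from transient state s. Then h(F) = 1 and h(B) = 0. By first-step analysis:
h(C) = 0.2·1 + 0.5·0 + 0.3·h(C)
Solving: h(C) = 0.2857.
Starting from C, the probability is 0.2857.

0.2857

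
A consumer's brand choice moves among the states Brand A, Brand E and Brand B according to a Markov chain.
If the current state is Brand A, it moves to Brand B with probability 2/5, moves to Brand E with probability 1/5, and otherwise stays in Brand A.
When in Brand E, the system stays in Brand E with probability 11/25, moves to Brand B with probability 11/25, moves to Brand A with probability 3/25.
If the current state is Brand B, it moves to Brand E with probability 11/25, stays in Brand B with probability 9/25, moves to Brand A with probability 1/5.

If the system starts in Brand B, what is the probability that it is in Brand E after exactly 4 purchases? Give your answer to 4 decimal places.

0.3897

Propagate the distribution vector 4 purchases from Brand B.
After 0 purchases: (0.0000, 0.0000, 1.0000)
After 1 purchase: (0.2000, 0.4400, 0.3600)
After 2 purchases: (0.2048, 0.3920, 0.4032)
After 3 purchases: (0.2096, 0.3908, 0.3996)
After 4 purchases: (0.2107, 0.3897, 0.3997)
P(in Brand E after 4 purchases) = 0.3897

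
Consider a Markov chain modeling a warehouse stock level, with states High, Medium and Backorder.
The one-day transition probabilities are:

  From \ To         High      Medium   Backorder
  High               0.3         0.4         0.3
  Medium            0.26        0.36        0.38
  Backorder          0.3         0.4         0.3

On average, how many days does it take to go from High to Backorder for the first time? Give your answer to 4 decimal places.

Let t(s) be the expected number of days to first reach Backorder from state s, with t(Backorder) = 0. Conditioning on the first day:
t(High) = 1 + 0.3·t(High) + 0.4·t(Medium)
t(Medium) = 1 + 0.26·t(High) + 0.36·t(Medium)
Solving: t(High) = 3.0233, t(Medium) = 2.7907.
Expected days from High to Backorder: 3.0233.

3.0233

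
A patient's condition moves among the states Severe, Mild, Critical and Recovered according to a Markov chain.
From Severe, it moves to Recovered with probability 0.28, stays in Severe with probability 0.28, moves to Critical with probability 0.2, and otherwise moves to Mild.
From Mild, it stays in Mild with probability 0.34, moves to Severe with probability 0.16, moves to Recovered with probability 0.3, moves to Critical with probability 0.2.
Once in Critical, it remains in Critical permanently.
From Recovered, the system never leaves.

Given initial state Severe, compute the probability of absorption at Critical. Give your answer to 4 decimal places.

0.4121

Let h(s) be the probability of absorption at Critical starting from transient state s. Then h(Critical) = 1 and h(Recovered) = 0. By first-step analysis:
h(Severe) = 0.28·h(Severe) + 0.24·h(Mild) + 0.2·1 + 0.28·0
h(Mild) = 0.16·h(Severe) + 0.34·h(Mild) + 0.2·1 + 0.3·0
Solving: h(Severe) = 0.4121, h(Mild) = 0.4029.
Starting from Severe, the probability is 0.4121.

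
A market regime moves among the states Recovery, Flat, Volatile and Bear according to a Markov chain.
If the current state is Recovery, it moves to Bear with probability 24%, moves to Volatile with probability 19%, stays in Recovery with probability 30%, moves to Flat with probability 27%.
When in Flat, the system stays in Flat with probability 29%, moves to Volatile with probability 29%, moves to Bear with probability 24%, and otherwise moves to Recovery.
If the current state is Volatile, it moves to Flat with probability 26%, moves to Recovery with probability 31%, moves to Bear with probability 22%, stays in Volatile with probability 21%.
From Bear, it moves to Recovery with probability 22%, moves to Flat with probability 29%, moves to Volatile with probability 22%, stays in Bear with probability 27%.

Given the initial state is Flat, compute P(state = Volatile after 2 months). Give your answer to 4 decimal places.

0.2320

Propagate the distribution vector 2 months from Flat.
After 0 months: (0.0000, 1.0000, 0.0000, 0.0000)
After 1 month: (0.1800, 0.2900, 0.2900, 0.2400)
After 2 months: (0.2489, 0.2777, 0.2320, 0.2414)
P(in Volatile after 2 months) = 0.2320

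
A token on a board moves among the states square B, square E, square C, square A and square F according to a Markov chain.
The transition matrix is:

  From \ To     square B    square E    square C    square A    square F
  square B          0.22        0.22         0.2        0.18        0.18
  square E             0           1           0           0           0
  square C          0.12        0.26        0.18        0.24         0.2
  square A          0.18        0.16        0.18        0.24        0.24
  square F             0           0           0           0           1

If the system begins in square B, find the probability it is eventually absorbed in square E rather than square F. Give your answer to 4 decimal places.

Let h(s) be the probability of absorption at square E starting from transient state s. Then h(square E) = 1 and h(square F) = 0. By first-step analysis:
h(square B) = 0.22·h(square B) + 0.22·1 + 0.2·h(square C) + 0.18·h(square A) + 0.18·0
h(square C) = 0.12·h(square B) + 0.26·1 + 0.18·h(square C) + 0.24·h(square A) + 0.2·0
h(square A) = 0.18·h(square B) + 0.16·1 + 0.18·h(square C) + 0.24·h(square A) + 0.24·0
Solving: h(square B) = 0.5236, h(square C) = 0.5282, h(square A) = 0.4596.
Starting from square B, the probability is 0.5236.

0.5236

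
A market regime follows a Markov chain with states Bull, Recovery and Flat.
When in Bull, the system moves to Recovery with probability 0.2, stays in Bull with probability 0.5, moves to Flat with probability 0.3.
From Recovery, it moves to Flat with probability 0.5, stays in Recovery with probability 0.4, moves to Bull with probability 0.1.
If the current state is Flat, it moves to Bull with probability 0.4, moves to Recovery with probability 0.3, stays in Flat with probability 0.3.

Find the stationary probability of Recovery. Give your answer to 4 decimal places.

0.2949

Let the stationary distribution be π with π = πP and π_1 + π_2 + π_3 = 1.
π_1 = 0.5·π_1 + 0.1·π_2 + 0.4·π_3
π_2 = 0.2·π_1 + 0.4·π_2 + 0.3·π_3
Solving with the normalization constraint gives π = (0.3462, 0.2949, 0.3590).
So the stationary probability of Recovery is 0.2949.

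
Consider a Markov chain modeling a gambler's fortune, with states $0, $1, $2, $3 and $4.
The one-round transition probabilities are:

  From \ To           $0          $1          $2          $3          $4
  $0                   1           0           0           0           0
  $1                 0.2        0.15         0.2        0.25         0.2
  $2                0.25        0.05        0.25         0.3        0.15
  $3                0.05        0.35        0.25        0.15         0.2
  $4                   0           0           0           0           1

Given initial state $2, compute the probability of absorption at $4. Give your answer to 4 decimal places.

Let h(s) be the probability of absorption at $4 starting from transient state s. Then h($4) = 1 and h($0) = 0. By first-step analysis:
h($1) = 0.2·0 + 0.15·h($1) + 0.2·h($2) + 0.25·h($3) + 0.2·1
h($2) = 0.25·0 + 0.05·h($1) + 0.25·h($2) + 0.3·h($3) + 0.15·1
h($3) = 0.05·0 + 0.35·h($1) + 0.25·h($2) + 0.15·h($3) + 0.2·1
Solving: h($1) = 0.5183, h($2) = 0.4692, h($3) = 0.5867.
Starting from $2, the probability is 0.4692.

0.4692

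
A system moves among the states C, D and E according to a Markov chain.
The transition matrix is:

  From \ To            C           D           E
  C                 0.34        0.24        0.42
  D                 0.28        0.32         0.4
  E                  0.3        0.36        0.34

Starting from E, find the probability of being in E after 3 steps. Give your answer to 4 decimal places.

Propagate the distribution vector 3 steps from E.
After 0 steps: (0.0000, 0.0000, 1.0000)
After 1 step: (0.3000, 0.3600, 0.3400)
After 2 steps: (0.3048, 0.3096, 0.3856)
After 3 steps: (0.3060, 0.3110, 0.3830)
P(in E after 3 steps) = 0.3830

0.3830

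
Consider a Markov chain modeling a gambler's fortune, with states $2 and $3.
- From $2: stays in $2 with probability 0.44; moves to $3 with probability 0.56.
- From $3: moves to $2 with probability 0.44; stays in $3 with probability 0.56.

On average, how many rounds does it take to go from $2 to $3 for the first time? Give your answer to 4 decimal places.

Let t(s) be the expected number of rounds to first reach $3 from state s, with t($3) = 0. Conditioning on the first round:
t($2) = 1 + 0.44·t($2)
Solving: t($2) = 1.7857.
Expected rounds from $2 to $3: 1.7857.

1.7857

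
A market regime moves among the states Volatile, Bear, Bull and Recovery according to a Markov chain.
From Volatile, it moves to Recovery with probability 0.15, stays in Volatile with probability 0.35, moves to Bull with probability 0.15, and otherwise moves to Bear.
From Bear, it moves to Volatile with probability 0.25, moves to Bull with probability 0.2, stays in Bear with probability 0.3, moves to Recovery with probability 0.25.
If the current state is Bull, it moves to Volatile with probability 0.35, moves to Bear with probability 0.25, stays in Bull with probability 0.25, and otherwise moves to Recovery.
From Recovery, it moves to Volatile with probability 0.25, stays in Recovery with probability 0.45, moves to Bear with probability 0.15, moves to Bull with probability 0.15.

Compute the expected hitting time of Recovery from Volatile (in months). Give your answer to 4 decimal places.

5.5072

Let t(s) be the expected number of months to first reach Recovery from state s, with t(Recovery) = 0. Conditioning on the first month:
t(Volatile) = 1 + 0.35·t(Volatile) + 0.35·t(Bear) + 0.15·t(Bull)
t(Bear) = 1 + 0.25·t(Volatile) + 0.3·t(Bear) + 0.2·t(Bull)
t(Bull) = 1 + 0.35·t(Volatile) + 0.25·t(Bear) + 0.25·t(Bull)
Solving: t(Volatile) = 5.5072, t(Bear) = 4.9855, t(Bull) = 5.5652.
Expected months from Volatile to Recovery: 5.5072.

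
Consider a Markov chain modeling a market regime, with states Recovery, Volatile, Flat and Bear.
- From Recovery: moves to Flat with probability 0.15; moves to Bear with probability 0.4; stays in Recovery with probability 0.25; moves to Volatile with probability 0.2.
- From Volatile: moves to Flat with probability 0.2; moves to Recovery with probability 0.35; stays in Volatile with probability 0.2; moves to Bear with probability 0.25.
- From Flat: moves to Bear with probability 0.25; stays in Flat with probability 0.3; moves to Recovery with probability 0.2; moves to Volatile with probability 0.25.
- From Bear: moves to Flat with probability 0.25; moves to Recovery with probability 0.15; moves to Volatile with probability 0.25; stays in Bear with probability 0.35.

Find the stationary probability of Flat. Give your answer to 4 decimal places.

0.2270

Let the stationary distribution be π with π = πP and π_1 + π_2 + π_3 + π_4 = 1.
π_1 = 0.25·π_1 + 0.35·π_2 + 0.2·π_3 + 0.15·π_4
π_2 = 0.2·π_1 + 0.2·π_2 + 0.25·π_3 + 0.25·π_4
π_3 = 0.15·π_1 + 0.2·π_2 + 0.3·π_3 + 0.25·π_4
Solving with the normalization constraint gives π = (0.2298, 0.2272, 0.2270, 0.3161).
So the stationary probability of Flat is 0.2270.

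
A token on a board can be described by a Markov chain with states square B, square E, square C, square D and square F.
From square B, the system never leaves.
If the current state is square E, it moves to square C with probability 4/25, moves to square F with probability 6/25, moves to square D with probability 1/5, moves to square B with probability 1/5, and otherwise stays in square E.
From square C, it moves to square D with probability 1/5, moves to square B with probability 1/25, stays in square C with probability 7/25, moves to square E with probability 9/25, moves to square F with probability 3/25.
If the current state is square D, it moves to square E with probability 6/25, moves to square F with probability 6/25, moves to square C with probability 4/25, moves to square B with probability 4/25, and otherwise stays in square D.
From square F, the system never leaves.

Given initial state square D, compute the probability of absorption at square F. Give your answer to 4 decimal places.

0.5954

Let h(s) be the probability of absorption at square F starting from transient state s. Then h(square F) = 1 and h(square B) = 0. By first-step analysis:
h(square E) = 0.2·0 + 0.2·h(square E) + 0.16·h(square C) + 0.2·h(square D) + 0.24·1
h(square C) = 0.04·0 + 0.36·h(square E) + 0.28·h(square C) + 0.2·h(square D) + 0.12·1
h(square D) = 0.16·0 + 0.24·h(square E) + 0.16·h(square C) + 0.2·h(square D) + 0.24·1
Solving: h(square E) = 0.5725, h(square C) = 0.6183, h(square D) = 0.5954.
Starting from square D, the probability is 0.5954.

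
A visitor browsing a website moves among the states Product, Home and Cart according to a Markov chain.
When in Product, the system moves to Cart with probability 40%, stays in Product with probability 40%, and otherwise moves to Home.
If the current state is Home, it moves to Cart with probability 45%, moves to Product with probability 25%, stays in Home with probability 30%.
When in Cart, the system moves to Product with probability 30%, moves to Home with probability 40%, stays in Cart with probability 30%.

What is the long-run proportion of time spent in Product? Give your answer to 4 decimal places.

0.3163

Let the stationary distribution be π with π = πP and π_1 + π_2 + π_3 = 1.
π_1 = 0.4·π_1 + 0.25·π_2 + 0.3·π_3
π_2 = 0.2·π_1 + 0.3·π_2 + 0.4·π_3
Solving with the normalization constraint gives π = (0.3163, 0.3061, 0.3776).
So the stationary probability of Product is 0.3163.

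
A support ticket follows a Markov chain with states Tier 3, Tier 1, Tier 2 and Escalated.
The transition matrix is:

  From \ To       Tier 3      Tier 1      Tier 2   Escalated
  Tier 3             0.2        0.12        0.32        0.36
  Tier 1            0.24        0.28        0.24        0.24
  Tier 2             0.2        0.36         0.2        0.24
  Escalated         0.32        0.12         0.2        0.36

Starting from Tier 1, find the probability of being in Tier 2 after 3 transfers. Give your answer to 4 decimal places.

0.2377

Propagate the distribution vector 3 transfers from Tier 1.
After 0 transfers: (0.0000, 1.0000, 0.0000, 0.0000)
After 1 transfer: (0.2400, 0.2800, 0.2400, 0.2400)
After 2 transfers: (0.2400, 0.2224, 0.2400, 0.2976)
After 3 transfers: (0.2446, 0.2132, 0.2377, 0.3045)
P(in Tier 2 after 3 transfers) = 0.2377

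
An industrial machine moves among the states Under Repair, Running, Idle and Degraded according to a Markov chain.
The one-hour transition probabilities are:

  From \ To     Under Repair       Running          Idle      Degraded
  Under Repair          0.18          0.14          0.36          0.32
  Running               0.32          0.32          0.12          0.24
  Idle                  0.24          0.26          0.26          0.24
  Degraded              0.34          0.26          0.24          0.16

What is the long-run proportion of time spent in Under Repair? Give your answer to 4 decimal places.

0.2675

Let the stationary distribution be π with π = πP and π_1 + π_2 + π_3 + π_4 = 1.
π_1 = 0.18·π_1 + 0.32·π_2 + 0.24·π_3 + 0.34·π_4
π_2 = 0.14·π_1 + 0.32·π_2 + 0.26·π_3 + 0.26·π_4
π_3 = 0.36·π_1 + 0.12·π_2 + 0.26·π_3 + 0.24·π_4
Solving with the normalization constraint gives π = (0.2675, 0.2424, 0.2480, 0.2420).
So the stationary probability of Under Repair is 0.2675.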